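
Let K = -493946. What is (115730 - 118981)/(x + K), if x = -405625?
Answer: 3251/899571 ≈ 0.0036139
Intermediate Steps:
(115730 - 118981)/(x + K) = (115730 - 118981)/(-405625 - 493946) = -3251/(-899571) = -3251*(-1/899571) = 3251/899571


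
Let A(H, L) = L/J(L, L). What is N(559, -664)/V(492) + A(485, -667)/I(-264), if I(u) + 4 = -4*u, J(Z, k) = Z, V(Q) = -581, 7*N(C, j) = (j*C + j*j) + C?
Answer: -73929441/4278484 ≈ -17.279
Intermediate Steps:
N(C, j) = C/7 + j**2/7 + C*j/7 (N(C, j) = ((j*C + j*j) + C)/7 = ((C*j + j**2) + C)/7 = ((j**2 + C*j) + C)/7 = (C + j**2 + C*j)/7 = C/7 + j**2/7 + C*j/7)
I(u) = -4 - 4*u
A(H, L) = 1 (A(H, L) = L/L = 1)
N(559, -664)/V(492) + A(485, -667)/I(-264) = ((1/7)*559 + (1/7)*(-664)**2 + (1/7)*559*(-664))/(-581) + 1/(-4 - 4*(-264)) = (559/7 + (1/7)*440896 - 371176/7)*(-1/581) + 1/(-4 + 1056) = (559/7 + 440896/7 - 371176/7)*(-1/581) + 1/1052 = (70279/7)*(-1/581) + 1*(1/1052) = -70279/4067 + 1/1052 = -73929441/4278484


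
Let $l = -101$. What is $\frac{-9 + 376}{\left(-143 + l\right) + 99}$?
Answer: $- \frac{367}{145} \approx -2.531$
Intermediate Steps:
$\frac{-9 + 376}{\left(-143 + l\right) + 99} = \frac{-9 + 376}{\left(-143 - 101\right) + 99} = \frac{367}{-244 + 99} = \frac{367}{-145} = 367 \left(- \frac{1}{145}\right) = - \frac{367}{145}$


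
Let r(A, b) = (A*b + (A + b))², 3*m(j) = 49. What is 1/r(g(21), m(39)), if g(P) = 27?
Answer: 9/2111209 ≈ 4.2630e-6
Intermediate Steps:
m(j) = 49/3 (m(j) = (⅓)*49 = 49/3)
r(A, b) = (A + b + A*b)²
1/r(g(21), m(39)) = 1/((27 + 49/3 + 27*(49/3))²) = 1/((27 + 49/3 + 441)²) = 1/((1453/3)²) = 1/(2111209/9) = 9/2111209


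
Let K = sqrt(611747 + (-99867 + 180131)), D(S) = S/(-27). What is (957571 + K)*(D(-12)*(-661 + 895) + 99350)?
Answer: 95234266234 + 99454*sqrt(692011) ≈ 9.5317e+10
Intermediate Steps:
D(S) = -S/27 (D(S) = S*(-1/27) = -S/27)
K = sqrt(692011) (K = sqrt(611747 + 80264) = sqrt(692011) ≈ 831.87)
(957571 + K)*(D(-12)*(-661 + 895) + 99350) = (957571 + sqrt(692011))*((-1/27*(-12))*(-661 + 895) + 99350) = (957571 + sqrt(692011))*((4/9)*234 + 99350) = (957571 + sqrt(692011))*(104 + 99350) = (957571 + sqrt(692011))*99454 = 95234266234 + 99454*sqrt(692011)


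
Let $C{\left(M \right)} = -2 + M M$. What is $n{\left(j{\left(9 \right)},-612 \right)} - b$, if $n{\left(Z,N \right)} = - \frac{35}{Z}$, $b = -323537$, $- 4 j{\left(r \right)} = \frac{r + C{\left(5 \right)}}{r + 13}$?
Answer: $\frac{1294533}{4} \approx 3.2363 \cdot 10^{5}$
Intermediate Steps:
$C{\left(M \right)} = -2 + M^{2}$
$j{\left(r \right)} = - \frac{23 + r}{4 \left(13 + r\right)}$ ($j{\left(r \right)} = - \frac{\left(r - \left(2 - 5^{2}\right)\right) \frac{1}{r + 13}}{4} = - \frac{\left(r + \left(-2 + 25\right)\right) \frac{1}{13 + r}}{4} = - \frac{\left(r + 23\right) \frac{1}{13 + r}}{4} = - \frac{\left(23 + r\right) \frac{1}{13 + r}}{4} = - \frac{\frac{1}{13 + r} \left(23 + r\right)}{4} = - \frac{23 + r}{4 \left(13 + r\right)}$)
$n{\left(j{\left(9 \right)},-612 \right)} - b = - \frac{35}{\frac{1}{4} \frac{1}{13 + 9} \left(-23 - 9\right)} - -323537 = - \frac{35}{\frac{1}{4} \cdot \frac{1}{22} \left(-23 - 9\right)} + 323537 = - \frac{35}{\frac{1}{4} \cdot \frac{1}{22} \left(-32\right)} + 323537 = - \frac{35}{- \frac{4}{11}} + 323537 = \left(-35\right) \left(- \frac{11}{4}\right) + 323537 = \frac{385}{4} + 323537 = \frac{1294533}{4}$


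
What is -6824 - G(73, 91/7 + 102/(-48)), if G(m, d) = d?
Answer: -54679/8 ≈ -6834.9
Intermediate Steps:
-6824 - G(73, 91/7 + 102/(-48)) = -6824 - (91/7 + 102/(-48)) = -6824 - (91*(⅐) + 102*(-1/48)) = -6824 - (13 - 17/8) = -6824 - 1*87/8 = -6824 - 87/8 = -54679/8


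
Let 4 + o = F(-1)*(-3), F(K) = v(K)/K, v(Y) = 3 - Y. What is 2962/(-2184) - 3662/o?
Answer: -125336/273 ≈ -459.11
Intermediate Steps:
F(K) = (3 - K)/K
o = 8 (o = -4 + ((3 - 1*(-1))/(-1))*(-3) = -4 - (3 + 1)*(-3) = -4 - 1*4*(-3) = -4 - 4*(-3) = -4 + 12 = 8)
2962/(-2184) - 3662/o = 2962/(-2184) - 3662/8 = 2962*(-1/2184) - 3662*⅛ = -1481/1092 - 1831/4 = -125336/273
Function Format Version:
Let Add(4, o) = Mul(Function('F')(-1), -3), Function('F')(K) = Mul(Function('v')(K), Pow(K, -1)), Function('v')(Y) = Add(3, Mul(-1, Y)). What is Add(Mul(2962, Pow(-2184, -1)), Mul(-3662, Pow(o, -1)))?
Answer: Rational(-125336, 273) ≈ -459.11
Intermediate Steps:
Function('F')(K) = Mul(Pow(K, -1), Add(3, Mul(-1, K))) (Function('F')(K) = Mul(Add(3, Mul(-1, K)), Pow(K, -1)) = Mul(Pow(K, -1), Add(3, Mul(-1, K))))
o = 8 (o = Add(-4, Mul(Mul(Pow(-1, -1), Add(3, Mul(-1, -1))), -3)) = Add(-4, Mul(Mul(-1, Add(3, 1)), -3)) = Add(-4, Mul(Mul(-1, 4), -3)) = Add(-4, Mul(-4, -3)) = Add(-4, 12) = 8)
Add(Mul(2962, Pow(-2184, -1)), Mul(-3662, Pow(o, -1))) = Add(Mul(2962, Pow(-2184, -1)), Mul(-3662, Pow(8, -1))) = Add(Mul(2962, Rational(-1, 2184)), Mul(-3662, Rational(1, 8))) = Add(Rational(-1481, 1092), Rational(-1831, 4)) = Rational(-125336, 273)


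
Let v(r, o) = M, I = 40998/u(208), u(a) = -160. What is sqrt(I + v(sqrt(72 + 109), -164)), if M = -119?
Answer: I*sqrt(150095)/20 ≈ 19.371*I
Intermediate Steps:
I = -20499/80 (I = 40998/(-160) = 40998*(-1/160) = -20499/80 ≈ -256.24)
v(r, o) = -119
sqrt(I + v(sqrt(72 + 109), -164)) = sqrt(-20499/80 - 119) = sqrt(-30019/80) = I*sqrt(150095)/20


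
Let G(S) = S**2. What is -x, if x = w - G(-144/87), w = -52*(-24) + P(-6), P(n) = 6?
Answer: -1052310/841 ≈ -1251.3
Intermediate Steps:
w = 1254 (w = -52*(-24) + 6 = 1248 + 6 = 1254)
x = 1052310/841 (x = 1254 - (-144/87)**2 = 1254 - (-144*1/87)**2 = 1254 - (-48/29)**2 = 1254 - 1*2304/841 = 1254 - 2304/841 = 1052310/841 ≈ 1251.3)
-x = -1*1052310/841 = -1052310/841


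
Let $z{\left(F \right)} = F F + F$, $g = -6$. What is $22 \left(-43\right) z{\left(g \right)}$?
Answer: $-28380$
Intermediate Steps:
$z{\left(F \right)} = F + F^{2}$ ($z{\left(F \right)} = F^{2} + F = F + F^{2}$)
$22 \left(-43\right) z{\left(g \right)} = 22 \left(-43\right) \left(- 6 \left(1 - 6\right)\right) = - 946 \left(\left(-6\right) \left(-5\right)\right) = \left(-946\right) 30 = -28380$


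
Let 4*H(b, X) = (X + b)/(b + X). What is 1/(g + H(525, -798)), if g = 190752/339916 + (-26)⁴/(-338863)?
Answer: -115184955508/61898420163 ≈ -1.8609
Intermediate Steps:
H(b, X) = ¼ (H(b, X) = ((X + b)/(b + X))/4 = ((X + b)/(X + b))/4 = (¼)*1 = ¼)
g = -22673664760/28796238877 (g = 190752*(1/339916) + 456976*(-1/338863) = 47688/84979 - 456976/338863 = -22673664760/28796238877 ≈ -0.78738)
1/(g + H(525, -798)) = 1/(-22673664760/28796238877 + ¼) = 1/(-61898420163/115184955508) = -115184955508/61898420163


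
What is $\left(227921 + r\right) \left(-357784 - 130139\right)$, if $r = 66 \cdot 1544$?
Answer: $-160929203475$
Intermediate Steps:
$r = 101904$
$\left(227921 + r\right) \left(-357784 - 130139\right) = \left(227921 + 101904\right) \left(-357784 - 130139\right) = 329825 \left(-487923\right) = -160929203475$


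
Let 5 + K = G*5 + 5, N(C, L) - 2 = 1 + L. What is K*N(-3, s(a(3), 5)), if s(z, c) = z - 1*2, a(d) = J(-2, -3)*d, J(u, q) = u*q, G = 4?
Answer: 380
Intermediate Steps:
J(u, q) = q*u
a(d) = 6*d (a(d) = (-3*(-2))*d = 6*d)
s(z, c) = -2 + z (s(z, c) = z - 2 = -2 + z)
N(C, L) = 3 + L (N(C, L) = 2 + (1 + L) = 3 + L)
K = 20 (K = -5 + (4*5 + 5) = -5 + (20 + 5) = -5 + 25 = 20)
K*N(-3, s(a(3), 5)) = 20*(3 + (-2 + 6*3)) = 20*(3 + (-2 + 18)) = 20*(3 + 16) = 20*19 = 380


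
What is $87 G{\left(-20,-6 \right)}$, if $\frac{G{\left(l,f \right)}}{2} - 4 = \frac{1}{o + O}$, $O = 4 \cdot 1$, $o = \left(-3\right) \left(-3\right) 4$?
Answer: $\frac{14007}{20} \approx 700.35$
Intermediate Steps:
$o = 36$ ($o = 9 \cdot 4 = 36$)
$O = 4$
$G{\left(l,f \right)} = \frac{161}{20}$ ($G{\left(l,f \right)} = 8 + \frac{2}{36 + 4} = 8 + \frac{2}{40} = 8 + 2 \cdot \frac{1}{40} = 8 + \frac{1}{20} = \frac{161}{20}$)
$87 G{\left(-20,-6 \right)} = 87 \cdot \frac{161}{20} = \frac{14007}{20}$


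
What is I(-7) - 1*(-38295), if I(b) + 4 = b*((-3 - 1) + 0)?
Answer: 38319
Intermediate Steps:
I(b) = -4 - 4*b (I(b) = -4 + b*((-3 - 1) + 0) = -4 + b*(-4 + 0) = -4 + b*(-4) = -4 - 4*b)
I(-7) - 1*(-38295) = (-4 - 4*(-7)) - 1*(-38295) = (-4 + 28) + 38295 = 24 + 38295 = 38319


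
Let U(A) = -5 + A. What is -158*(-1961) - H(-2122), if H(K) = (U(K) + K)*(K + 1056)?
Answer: -4219596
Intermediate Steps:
H(K) = (-5 + 2*K)*(1056 + K) (H(K) = ((-5 + K) + K)*(K + 1056) = (-5 + 2*K)*(1056 + K))
-158*(-1961) - H(-2122) = -158*(-1961) - (-5280 + 2*(-2122)**2 + 2107*(-2122)) = 309838 - (-5280 + 2*4502884 - 4471054) = 309838 - (-5280 + 9005768 - 4471054) = 309838 - 1*4529434 = 309838 - 4529434 = -4219596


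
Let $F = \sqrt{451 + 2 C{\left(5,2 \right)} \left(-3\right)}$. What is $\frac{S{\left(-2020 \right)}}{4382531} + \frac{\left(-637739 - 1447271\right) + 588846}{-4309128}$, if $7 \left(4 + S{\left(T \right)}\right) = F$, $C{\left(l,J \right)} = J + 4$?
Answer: $\frac{1639241968643}{4721221760742} + \frac{\sqrt{415}}{30677717} \approx 0.34721$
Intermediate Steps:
$C{\left(l,J \right)} = 4 + J$
$F = \sqrt{415}$ ($F = \sqrt{451 + 2 \left(4 + 2\right) \left(-3\right)} = \sqrt{451 + 2 \cdot 6 \left(-3\right)} = \sqrt{451 + 12 \left(-3\right)} = \sqrt{451 - 36} = \sqrt{415} \approx 20.372$)
$S{\left(T \right)} = -4 + \frac{\sqrt{415}}{7}$
$\frac{S{\left(-2020 \right)}}{4382531} + \frac{\left(-637739 - 1447271\right) + 588846}{-4309128} = \frac{-4 + \frac{\sqrt{415}}{7}}{4382531} + \frac{\left(-637739 - 1447271\right) + 588846}{-4309128} = \left(-4 + \frac{\sqrt{415}}{7}\right) \frac{1}{4382531} + \left(-2085010 + 588846\right) \left(- \frac{1}{4309128}\right) = \left(- \frac{4}{4382531} + \frac{\sqrt{415}}{30677717}\right) - - \frac{374041}{1077282} = \left(- \frac{4}{4382531} + \frac{\sqrt{415}}{30677717}\right) + \frac{374041}{1077282} = \frac{1639241968643}{4721221760742} + \frac{\sqrt{415}}{30677717}$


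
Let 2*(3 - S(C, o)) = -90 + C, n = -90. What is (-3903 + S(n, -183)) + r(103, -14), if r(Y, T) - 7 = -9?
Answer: -3812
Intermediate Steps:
r(Y, T) = -2 (r(Y, T) = 7 - 9 = -2)
S(C, o) = 48 - C/2 (S(C, o) = 3 - (-90 + C)/2 = 3 + (45 - C/2) = 48 - C/2)
(-3903 + S(n, -183)) + r(103, -14) = (-3903 + (48 - 1/2*(-90))) - 2 = (-3903 + (48 + 45)) - 2 = (-3903 + 93) - 2 = -3810 - 2 = -3812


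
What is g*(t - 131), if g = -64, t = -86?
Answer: 13888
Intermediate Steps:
g*(t - 131) = -64*(-86 - 131) = -64*(-217) = 13888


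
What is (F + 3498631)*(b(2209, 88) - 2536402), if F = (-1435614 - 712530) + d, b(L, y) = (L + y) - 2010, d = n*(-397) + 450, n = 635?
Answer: -2786789678830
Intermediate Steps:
d = -251645 (d = 635*(-397) + 450 = -252095 + 450 = -251645)
b(L, y) = -2010 + L + y
F = -2399789 (F = (-1435614 - 712530) - 251645 = -2148144 - 251645 = -2399789)
(F + 3498631)*(b(2209, 88) - 2536402) = (-2399789 + 3498631)*((-2010 + 2209 + 88) - 2536402) = 1098842*(287 - 2536402) = 1098842*(-2536115) = -2786789678830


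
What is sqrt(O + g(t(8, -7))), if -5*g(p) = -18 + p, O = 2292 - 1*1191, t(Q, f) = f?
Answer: sqrt(1106) ≈ 33.257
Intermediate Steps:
O = 1101 (O = 2292 - 1191 = 1101)
g(p) = 18/5 - p/5 (g(p) = -(-18 + p)/5 = 18/5 - p/5)
sqrt(O + g(t(8, -7))) = sqrt(1101 + (18/5 - 1/5*(-7))) = sqrt(1101 + (18/5 + 7/5)) = sqrt(1101 + 5) = sqrt(1106)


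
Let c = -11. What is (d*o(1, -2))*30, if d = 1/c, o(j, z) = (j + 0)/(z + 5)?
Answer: -10/11 ≈ -0.90909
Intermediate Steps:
o(j, z) = j/(5 + z)
d = -1/11 (d = 1/(-11) = -1/11 ≈ -0.090909)
(d*o(1, -2))*30 = -1/(11*(5 - 2))*30 = -1/(11*3)*30 = -1/11*⅓*30 = -1/33*30 = -10/11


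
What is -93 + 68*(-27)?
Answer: -1929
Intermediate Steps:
-93 + 68*(-27) = -93 - 1836 = -1929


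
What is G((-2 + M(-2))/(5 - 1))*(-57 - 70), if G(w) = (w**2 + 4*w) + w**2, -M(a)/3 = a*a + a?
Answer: 0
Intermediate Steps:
M(a) = -3*a - 3*a**2 (M(a) = -3*(a*a + a) = -3*(a**2 + a) = -3*(a + a**2) = -3*a - 3*a**2)
G(w) = 2*w**2 + 4*w
G((-2 + M(-2))/(5 - 1))*(-57 - 70) = (2*((-2 - 3*(-2)*(1 - 2))/(5 - 1))*(2 + (-2 - 3*(-2)*(1 - 2))/(5 - 1)))*(-57 - 70) = (2*((-2 - 3*(-2)*(-1))/4)*(2 + (-2 - 3*(-2)*(-1))/4))*(-127) = (2*((-2 - 6)*(1/4))*(2 + (-2 - 6)*(1/4)))*(-127) = (2*(-8*1/4)*(2 - 8*1/4))*(-127) = (2*(-2)*(2 - 2))*(-127) = (2*(-2)*0)*(-127) = 0*(-127) = 0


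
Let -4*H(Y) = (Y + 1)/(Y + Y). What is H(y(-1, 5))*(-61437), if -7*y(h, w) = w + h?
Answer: -184311/32 ≈ -5759.7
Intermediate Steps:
y(h, w) = -h/7 - w/7 (y(h, w) = -(w + h)/7 = -(h + w)/7 = -h/7 - w/7)
H(Y) = -(1 + Y)/(8*Y) (H(Y) = -(Y + 1)/(4*(Y + Y)) = -(1 + Y)/(4*(2*Y)) = -(1 + Y)*1/(2*Y)/4 = -(1 + Y)/(8*Y))
H(y(-1, 5))*(-61437) = ((-1 - (-1/7*(-1) - 1/7*5))/(8*(-1/7*(-1) - 1/7*5)))*(-61437) = ((-1 - (1/7 - 5/7))/(8*(1/7 - 5/7)))*(-61437) = ((-1 - 1*(-4/7))/(8*(-4/7)))*(-61437) = ((1/8)*(-7/4)*(-1 + 4/7))*(-61437) = ((1/8)*(-7/4)*(-3/7))*(-61437) = (3/32)*(-61437) = -184311/32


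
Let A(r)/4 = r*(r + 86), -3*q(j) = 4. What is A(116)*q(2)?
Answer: -374912/3 ≈ -1.2497e+5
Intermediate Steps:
q(j) = -4/3 (q(j) = -1/3*4 = -4/3)
A(r) = 4*r*(86 + r) (A(r) = 4*(r*(r + 86)) = 4*(r*(86 + r)) = 4*r*(86 + r))
A(116)*q(2) = (4*116*(86 + 116))*(-4/3) = (4*116*202)*(-4/3) = 93728*(-4/3) = -374912/3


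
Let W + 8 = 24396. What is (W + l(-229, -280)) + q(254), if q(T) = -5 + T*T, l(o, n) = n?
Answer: 88619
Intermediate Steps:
q(T) = -5 + T²
W = 24388 (W = -8 + 24396 = 24388)
(W + l(-229, -280)) + q(254) = (24388 - 280) + (-5 + 254²) = 24108 + (-5 + 64516) = 24108 + 64511 = 88619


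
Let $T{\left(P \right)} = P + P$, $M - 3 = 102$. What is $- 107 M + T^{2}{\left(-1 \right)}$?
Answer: $-11231$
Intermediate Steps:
$M = 105$ ($M = 3 + 102 = 105$)
$T{\left(P \right)} = 2 P$
$- 107 M + T^{2}{\left(-1 \right)} = \left(-107\right) 105 + \left(2 \left(-1\right)\right)^{2} = -11235 + \left(-2\right)^{2} = -11235 + 4 = -11231$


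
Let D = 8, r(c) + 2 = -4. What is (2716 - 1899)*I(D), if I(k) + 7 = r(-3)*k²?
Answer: -319447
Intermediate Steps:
r(c) = -6 (r(c) = -2 - 4 = -6)
I(k) = -7 - 6*k²
(2716 - 1899)*I(D) = (2716 - 1899)*(-7 - 6*8²) = 817*(-7 - 6*64) = 817*(-7 - 384) = 817*(-391) = -319447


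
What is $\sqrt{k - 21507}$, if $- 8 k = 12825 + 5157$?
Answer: $\frac{i \sqrt{95019}}{2} \approx 154.13 i$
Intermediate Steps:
$k = - \frac{8991}{4}$ ($k = - \frac{12825 + 5157}{8} = \left(- \frac{1}{8}\right) 17982 = - \frac{8991}{4} \approx -2247.8$)
$\sqrt{k - 21507} = \sqrt{- \frac{8991}{4} - 21507} = \sqrt{- \frac{95019}{4}} = \frac{i \sqrt{95019}}{2}$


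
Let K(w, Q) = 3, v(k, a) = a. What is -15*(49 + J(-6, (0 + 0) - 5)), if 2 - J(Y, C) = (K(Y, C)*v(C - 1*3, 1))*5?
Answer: -540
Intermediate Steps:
J(Y, C) = -13 (J(Y, C) = 2 - 3*1*5 = 2 - 3*5 = 2 - 1*15 = 2 - 15 = -13)
-15*(49 + J(-6, (0 + 0) - 5)) = -15*(49 - 13) = -15*36 = -540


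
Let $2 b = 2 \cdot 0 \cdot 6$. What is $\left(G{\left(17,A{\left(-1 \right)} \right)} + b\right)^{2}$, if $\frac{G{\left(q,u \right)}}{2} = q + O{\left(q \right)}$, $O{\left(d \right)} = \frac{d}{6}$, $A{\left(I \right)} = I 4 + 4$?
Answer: $\frac{14161}{9} \approx 1573.4$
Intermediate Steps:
$A{\left(I \right)} = 4 + 4 I$ ($A{\left(I \right)} = 4 I + 4 = 4 + 4 I$)
$O{\left(d \right)} = \frac{d}{6}$ ($O{\left(d \right)} = d \frac{1}{6} = \frac{d}{6}$)
$b = 0$ ($b = \frac{2 \cdot 0 \cdot 6}{2} = \frac{0 \cdot 6}{2} = \frac{1}{2} \cdot 0 = 0$)
$G{\left(q,u \right)} = \frac{7 q}{3}$ ($G{\left(q,u \right)} = 2 \left(q + \frac{q}{6}\right) = 2 \frac{7 q}{6} = \frac{7 q}{3}$)
$\left(G{\left(17,A{\left(-1 \right)} \right)} + b\right)^{2} = \left(\frac{7}{3} \cdot 17 + 0\right)^{2} = \left(\frac{119}{3} + 0\right)^{2} = \left(\frac{119}{3}\right)^{2} = \frac{14161}{9}$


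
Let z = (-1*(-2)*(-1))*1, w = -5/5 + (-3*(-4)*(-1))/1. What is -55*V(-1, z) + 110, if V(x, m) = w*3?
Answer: 2255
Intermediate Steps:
w = -13 (w = -5*1/5 + (12*(-1))*1 = -1 - 12*1 = -1 - 12 = -13)
z = -2 (z = (2*(-1))*1 = -2*1 = -2)
V(x, m) = -39 (V(x, m) = -13*3 = -39)
-55*V(-1, z) + 110 = -55*(-39) + 110 = 2145 + 110 = 2255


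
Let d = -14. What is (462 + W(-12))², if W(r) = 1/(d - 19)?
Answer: 232410025/1089 ≈ 2.1342e+5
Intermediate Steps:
W(r) = -1/33 (W(r) = 1/(-14 - 19) = 1/(-33) = -1/33)
(462 + W(-12))² = (462 - 1/33)² = (15245/33)² = 232410025/1089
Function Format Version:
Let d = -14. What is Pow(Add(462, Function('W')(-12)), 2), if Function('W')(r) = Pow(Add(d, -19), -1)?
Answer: Rational(232410025, 1089) ≈ 2.1342e+5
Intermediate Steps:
Function('W')(r) = Rational(-1, 33) (Function('W')(r) = Pow(Add(-14, -19), -1) = Pow(-33, -1) = Rational(-1, 33))
Pow(Add(462, Function('W')(-12)), 2) = Pow(Add(462, Rational(-1, 33)), 2) = Pow(Rational(15245, 33), 2) = Rational(232410025, 1089)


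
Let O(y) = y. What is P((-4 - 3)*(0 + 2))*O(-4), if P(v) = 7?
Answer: -28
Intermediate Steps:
P((-4 - 3)*(0 + 2))*O(-4) = 7*(-4) = -28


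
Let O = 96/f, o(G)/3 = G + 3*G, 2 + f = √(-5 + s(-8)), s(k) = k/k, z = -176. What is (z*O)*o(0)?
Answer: 0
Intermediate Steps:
s(k) = 1
f = -2 + 2*I (f = -2 + √(-5 + 1) = -2 + √(-4) = -2 + 2*I ≈ -2.0 + 2.0*I)
o(G) = 12*G (o(G) = 3*(G + 3*G) = 3*(4*G) = 12*G)
O = 12*(-2 - 2*I) (O = 96/(-2 + 2*I) = 96*((-2 - 2*I)/8) = 12*(-2 - 2*I) ≈ -24.0 - 24.0*I)
(z*O)*o(0) = (-176*(-24 - 24*I))*(12*0) = (4224 + 4224*I)*0 = 0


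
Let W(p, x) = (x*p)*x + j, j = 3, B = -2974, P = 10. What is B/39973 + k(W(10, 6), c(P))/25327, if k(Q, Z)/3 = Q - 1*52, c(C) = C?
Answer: -38027689/1012396171 ≈ -0.037562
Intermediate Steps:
W(p, x) = 3 + p*x² (W(p, x) = (x*p)*x + 3 = (p*x)*x + 3 = p*x² + 3 = 3 + p*x²)
k(Q, Z) = -156 + 3*Q (k(Q, Z) = 3*(Q - 1*52) = 3*(Q - 52) = 3*(-52 + Q) = -156 + 3*Q)
B/39973 + k(W(10, 6), c(P))/25327 = -2974/39973 + (-156 + 3*(3 + 10*6²))/25327 = -2974*1/39973 + (-156 + 3*(3 + 10*36))*(1/25327) = -2974/39973 + (-156 + 3*(3 + 360))*(1/25327) = -2974/39973 + (-156 + 3*363)*(1/25327) = -2974/39973 + (-156 + 1089)*(1/25327) = -2974/39973 + 933*(1/25327) = -2974/39973 + 933/25327 = -38027689/1012396171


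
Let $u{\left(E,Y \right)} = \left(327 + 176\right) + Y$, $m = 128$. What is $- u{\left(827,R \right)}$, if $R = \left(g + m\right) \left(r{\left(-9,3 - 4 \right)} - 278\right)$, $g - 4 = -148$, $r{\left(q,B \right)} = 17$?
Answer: $-4679$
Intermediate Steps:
$g = -144$ ($g = 4 - 148 = -144$)
$R = 4176$ ($R = \left(-144 + 128\right) \left(17 - 278\right) = \left(-16\right) \left(-261\right) = 4176$)
$u{\left(E,Y \right)} = 503 + Y$
$- u{\left(827,R \right)} = - (503 + 4176) = \left(-1\right) 4679 = -4679$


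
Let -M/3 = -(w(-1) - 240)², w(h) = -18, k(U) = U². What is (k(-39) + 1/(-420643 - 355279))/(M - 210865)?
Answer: -1180177361/8669376506 ≈ -0.13613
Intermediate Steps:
M = 199692 (M = -(-3)*(-18 - 240)² = -(-3)*(-258)² = -(-3)*66564 = -3*(-66564) = 199692)
(k(-39) + 1/(-420643 - 355279))/(M - 210865) = ((-39)² + 1/(-420643 - 355279))/(199692 - 210865) = (1521 + 1/(-775922))/(-11173) = (1521 - 1/775922)*(-1/11173) = (1180177361/775922)*(-1/11173) = -1180177361/8669376506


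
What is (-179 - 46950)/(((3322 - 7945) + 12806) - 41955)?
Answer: 47129/33772 ≈ 1.3955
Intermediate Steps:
(-179 - 46950)/(((3322 - 7945) + 12806) - 41955) = -47129/((-4623 + 12806) - 41955) = -47129/(8183 - 41955) = -47129/(-33772) = -47129*(-1/33772) = 47129/33772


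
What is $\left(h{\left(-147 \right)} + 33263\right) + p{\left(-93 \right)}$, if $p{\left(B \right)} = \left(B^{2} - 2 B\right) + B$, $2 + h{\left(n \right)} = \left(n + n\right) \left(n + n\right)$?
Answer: $128439$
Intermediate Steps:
$h{\left(n \right)} = -2 + 4 n^{2}$ ($h{\left(n \right)} = -2 + \left(n + n\right) \left(n + n\right) = -2 + 2 n 2 n = -2 + 4 n^{2}$)
$p{\left(B \right)} = B^{2} - B$
$\left(h{\left(-147 \right)} + 33263\right) + p{\left(-93 \right)} = \left(\left(-2 + 4 \left(-147\right)^{2}\right) + 33263\right) - 93 \left(-1 - 93\right) = \left(\left(-2 + 4 \cdot 21609\right) + 33263\right) - -8742 = \left(\left(-2 + 86436\right) + 33263\right) + 8742 = \left(86434 + 33263\right) + 8742 = 119697 + 8742 = 128439$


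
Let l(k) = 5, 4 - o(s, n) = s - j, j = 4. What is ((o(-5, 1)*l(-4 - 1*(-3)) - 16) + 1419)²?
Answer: 2155024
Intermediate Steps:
o(s, n) = 8 - s (o(s, n) = 4 - (s - 1*4) = 4 - (s - 4) = 4 - (-4 + s) = 4 + (4 - s) = 8 - s)
((o(-5, 1)*l(-4 - 1*(-3)) - 16) + 1419)² = (((8 - 1*(-5))*5 - 16) + 1419)² = (((8 + 5)*5 - 16) + 1419)² = ((13*5 - 16) + 1419)² = ((65 - 16) + 1419)² = (49 + 1419)² = 1468² = 2155024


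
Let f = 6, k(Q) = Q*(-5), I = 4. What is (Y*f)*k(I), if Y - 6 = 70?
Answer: -9120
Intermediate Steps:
k(Q) = -5*Q
Y = 76 (Y = 6 + 70 = 76)
(Y*f)*k(I) = (76*6)*(-5*4) = 456*(-20) = -9120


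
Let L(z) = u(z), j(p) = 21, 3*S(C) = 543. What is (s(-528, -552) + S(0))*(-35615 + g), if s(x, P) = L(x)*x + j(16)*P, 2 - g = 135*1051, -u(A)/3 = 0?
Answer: 2025429678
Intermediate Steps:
u(A) = 0 (u(A) = -3*0 = 0)
S(C) = 181 (S(C) = (⅓)*543 = 181)
g = -141883 (g = 2 - 135*1051 = 2 - 1*141885 = 2 - 141885 = -141883)
L(z) = 0
s(x, P) = 21*P (s(x, P) = 0*x + 21*P = 0 + 21*P = 21*P)
(s(-528, -552) + S(0))*(-35615 + g) = (21*(-552) + 181)*(-35615 - 141883) = (-11592 + 181)*(-177498) = -11411*(-177498) = 2025429678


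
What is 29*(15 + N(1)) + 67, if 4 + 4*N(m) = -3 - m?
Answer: 444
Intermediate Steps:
N(m) = -7/4 - m/4 (N(m) = -1 + (-3 - m)/4 = -1 + (-3/4 - m/4) = -7/4 - m/4)
29*(15 + N(1)) + 67 = 29*(15 + (-7/4 - 1/4*1)) + 67 = 29*(15 + (-7/4 - 1/4)) + 67 = 29*(15 - 2) + 67 = 29*13 + 67 = 377 + 67 = 444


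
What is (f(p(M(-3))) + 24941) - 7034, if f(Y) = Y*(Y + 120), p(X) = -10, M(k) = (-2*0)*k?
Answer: 16807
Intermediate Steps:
M(k) = 0 (M(k) = 0*k = 0)
f(Y) = Y*(120 + Y)
(f(p(M(-3))) + 24941) - 7034 = (-10*(120 - 10) + 24941) - 7034 = (-10*110 + 24941) - 7034 = (-1100 + 24941) - 7034 = 23841 - 7034 = 16807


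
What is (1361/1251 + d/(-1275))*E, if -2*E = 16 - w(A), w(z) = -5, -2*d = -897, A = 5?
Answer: -5479607/708900 ≈ -7.7297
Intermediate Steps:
d = 897/2 (d = -½*(-897) = 897/2 ≈ 448.50)
E = -21/2 (E = -(16 - 1*(-5))/2 = -(16 + 5)/2 = -½*21 = -21/2 ≈ -10.500)
(1361/1251 + d/(-1275))*E = (1361/1251 + (897/2)/(-1275))*(-21/2) = (1361*(1/1251) + (897/2)*(-1/1275))*(-21/2) = (1361/1251 - 299/850)*(-21/2) = (782801/1063350)*(-21/2) = -5479607/708900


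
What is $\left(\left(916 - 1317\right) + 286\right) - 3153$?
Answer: $-3268$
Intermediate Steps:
$\left(\left(916 - 1317\right) + 286\right) - 3153 = \left(-401 + 286\right) - 3153 = -115 - 3153 = -3268$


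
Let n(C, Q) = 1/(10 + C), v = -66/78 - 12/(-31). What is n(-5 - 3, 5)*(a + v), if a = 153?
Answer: 30737/403 ≈ 76.271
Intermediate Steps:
v = -185/403 (v = -66*1/78 - 12*(-1/31) = -11/13 + 12/31 = -185/403 ≈ -0.45906)
n(-5 - 3, 5)*(a + v) = (153 - 185/403)/(10 + (-5 - 3)) = (61474/403)/(10 - 8) = (61474/403)/2 = (½)*(61474/403) = 30737/403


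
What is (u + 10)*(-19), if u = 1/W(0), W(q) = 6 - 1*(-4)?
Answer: -1919/10 ≈ -191.90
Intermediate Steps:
W(q) = 10 (W(q) = 6 + 4 = 10)
u = ⅒ (u = 1/10 = ⅒ ≈ 0.10000)
(u + 10)*(-19) = (⅒ + 10)*(-19) = (101/10)*(-19) = -1919/10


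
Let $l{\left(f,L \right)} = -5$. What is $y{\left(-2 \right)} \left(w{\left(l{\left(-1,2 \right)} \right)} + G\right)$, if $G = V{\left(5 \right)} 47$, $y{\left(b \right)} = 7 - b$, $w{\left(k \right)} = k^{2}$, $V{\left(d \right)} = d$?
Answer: $2340$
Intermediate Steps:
$G = 235$ ($G = 5 \cdot 47 = 235$)
$y{\left(-2 \right)} \left(w{\left(l{\left(-1,2 \right)} \right)} + G\right) = \left(7 - -2\right) \left(\left(-5\right)^{2} + 235\right) = \left(7 + 2\right) \left(25 + 235\right) = 9 \cdot 260 = 2340$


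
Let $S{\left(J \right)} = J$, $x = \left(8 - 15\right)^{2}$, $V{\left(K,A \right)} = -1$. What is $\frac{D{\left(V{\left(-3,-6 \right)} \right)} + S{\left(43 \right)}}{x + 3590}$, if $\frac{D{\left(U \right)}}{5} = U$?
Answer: $\frac{38}{3639} \approx 0.010442$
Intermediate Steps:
$x = 49$ ($x = \left(-7\right)^{2} = 49$)
$D{\left(U \right)} = 5 U$
$\frac{D{\left(V{\left(-3,-6 \right)} \right)} + S{\left(43 \right)}}{x + 3590} = \frac{5 \left(-1\right) + 43}{49 + 3590} = \frac{-5 + 43}{3639} = 38 \cdot \frac{1}{3639} = \frac{38}{3639}$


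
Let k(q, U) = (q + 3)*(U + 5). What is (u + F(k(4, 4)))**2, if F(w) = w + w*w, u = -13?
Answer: 16152361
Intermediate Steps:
k(q, U) = (3 + q)*(5 + U)
F(w) = w + w**2
(u + F(k(4, 4)))**2 = (-13 + (15 + 3*4 + 5*4 + 4*4)*(1 + (15 + 3*4 + 5*4 + 4*4)))**2 = (-13 + (15 + 12 + 20 + 16)*(1 + (15 + 12 + 20 + 16)))**2 = (-13 + 63*(1 + 63))**2 = (-13 + 63*64)**2 = (-13 + 4032)**2 = 4019**2 = 16152361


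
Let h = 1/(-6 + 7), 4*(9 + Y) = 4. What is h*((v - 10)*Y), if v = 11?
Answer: -8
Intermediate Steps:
Y = -8 (Y = -9 + (¼)*4 = -9 + 1 = -8)
h = 1 (h = 1/1 = 1)
h*((v - 10)*Y) = 1*((11 - 10)*(-8)) = 1*(1*(-8)) = 1*(-8) = -8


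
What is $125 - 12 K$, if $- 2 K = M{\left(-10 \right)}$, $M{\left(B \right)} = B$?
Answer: $65$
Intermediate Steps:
$K = 5$ ($K = \left(- \frac{1}{2}\right) \left(-10\right) = 5$)
$125 - 12 K = 125 - 60 = 65$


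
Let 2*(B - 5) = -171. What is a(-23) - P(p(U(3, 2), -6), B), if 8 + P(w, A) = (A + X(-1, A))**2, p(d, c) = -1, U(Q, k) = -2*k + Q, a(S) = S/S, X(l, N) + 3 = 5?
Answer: -24613/4 ≈ -6153.3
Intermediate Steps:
X(l, N) = 2 (X(l, N) = -3 + 5 = 2)
a(S) = 1
U(Q, k) = Q - 2*k
B = -161/2 (B = 5 + (1/2)*(-171) = 5 - 171/2 = -161/2 ≈ -80.500)
P(w, A) = -8 + (2 + A)**2 (P(w, A) = -8 + (A + 2)**2 = -8 + (2 + A)**2)
a(-23) - P(p(U(3, 2), -6), B) = 1 - (-8 + (2 - 161/2)**2) = 1 - (-8 + (-157/2)**2) = 1 - (-8 + 24649/4) = 1 - 1*24617/4 = 1 - 24617/4 = -24613/4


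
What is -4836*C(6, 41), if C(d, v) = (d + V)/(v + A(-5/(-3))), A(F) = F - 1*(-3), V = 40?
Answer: -667368/137 ≈ -4871.3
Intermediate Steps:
A(F) = 3 + F (A(F) = F + 3 = 3 + F)
C(d, v) = (40 + d)/(14/3 + v) (C(d, v) = (d + 40)/(v + (3 - 5/(-3))) = (40 + d)/(v + (3 - 5*(-⅓))) = (40 + d)/(v + (3 + 5/3)) = (40 + d)/(v + 14/3) = (40 + d)/(14/3 + v))
-4836*C(6, 41) = -14508*(40 + 6)/(14 + 3*41) = -14508*46/(14 + 123) = -14508*46/137 = -4836*138/137 = -667368/137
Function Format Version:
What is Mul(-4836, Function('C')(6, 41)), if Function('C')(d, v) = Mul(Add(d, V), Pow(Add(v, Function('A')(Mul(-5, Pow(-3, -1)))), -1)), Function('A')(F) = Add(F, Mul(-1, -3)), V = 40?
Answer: Rational(-667368, 137) ≈ -4871.3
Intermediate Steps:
Function('A')(F) = Add(3, F) (Function('A')(F) = Add(F, 3) = Add(3, F))
Function('C')(d, v) = Mul(Pow(Add(Rational(14, 3), v), -1), Add(40, d)) (Function('C')(d, v) = Mul(Add(d, 40), Pow(Add(v, Add(3, Mul(-5, Pow(-3, -1)))), -1)) = Mul(Add(40, d), Pow(Add(v, Add(3, Mul(-5, Rational(-1, 3)))), -1)) = Mul(Add(40, d), Pow(Add(v, Add(3, Rational(5, 3))), -1)) = Mul(Add(40, d), Pow(Add(v, Rational(14, 3)), -1)) = Mul(Add(40, d), Pow(Add(Rational(14, 3), v), -1)) = Mul(Pow(Add(Rational(14, 3), v), -1), Add(40, d)))
Mul(-4836, Function('C')(6, 41)) = Mul(-4836, Mul(3, Pow(Add(14, Mul(3, 41)), -1), Add(40, 6))) = Mul(-4836, Mul(3, Pow(Add(14, 123), -1), 46)) = Mul(-4836, Mul(3, Pow(137, -1), 46)) = Mul(-4836, Mul(3, Rational(1, 137), 46)) = Mul(-4836, Rational(138, 137)) = Rational(-667368, 137)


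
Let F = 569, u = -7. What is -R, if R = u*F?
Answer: 3983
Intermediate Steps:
R = -3983 (R = -7*569 = -3983)
-R = -1*(-3983) = 3983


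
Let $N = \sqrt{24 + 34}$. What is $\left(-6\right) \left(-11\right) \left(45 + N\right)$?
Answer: $2970 + 66 \sqrt{58} \approx 3472.6$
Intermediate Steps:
$N = \sqrt{58} \approx 7.6158$
$\left(-6\right) \left(-11\right) \left(45 + N\right) = \left(-6\right) \left(-11\right) \left(45 + \sqrt{58}\right) = 66 \left(45 + \sqrt{58}\right) = 2970 + 66 \sqrt{58}$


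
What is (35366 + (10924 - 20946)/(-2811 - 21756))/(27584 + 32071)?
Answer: 868846544/1465544385 ≈ 0.59285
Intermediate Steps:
(35366 + (10924 - 20946)/(-2811 - 21756))/(27584 + 32071) = (35366 - 10022/(-24567))/59655 = (35366 - 10022*(-1/24567))*(1/59655) = (35366 + 10022/24567)*(1/59655) = (868846544/24567)*(1/59655) = 868846544/1465544385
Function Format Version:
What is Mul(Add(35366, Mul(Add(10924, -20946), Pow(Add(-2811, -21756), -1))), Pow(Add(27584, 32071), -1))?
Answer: Rational(868846544, 1465544385) ≈ 0.59285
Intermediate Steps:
Mul(Add(35366, Mul(Add(10924, -20946), Pow(Add(-2811, -21756), -1))), Pow(Add(27584, 32071), -1)) = Mul(Add(35366, Mul(-10022, Pow(-24567, -1))), Pow(59655, -1)) = Mul(Add(35366, Mul(-10022, Rational(-1, 24567))), Rational(1, 59655)) = Mul(Add(35366, Rational(10022, 24567)), Rational(1, 59655)) = Mul(Rational(868846544, 24567), Rational(1, 59655)) = Rational(868846544, 1465544385)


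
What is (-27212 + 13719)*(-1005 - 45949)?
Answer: 633550322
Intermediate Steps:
(-27212 + 13719)*(-1005 - 45949) = -13493*(-46954) = 633550322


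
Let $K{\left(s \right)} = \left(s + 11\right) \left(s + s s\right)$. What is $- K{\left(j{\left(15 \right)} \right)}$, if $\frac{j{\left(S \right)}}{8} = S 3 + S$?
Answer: $-113362080$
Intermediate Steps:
$j{\left(S \right)} = 32 S$ ($j{\left(S \right)} = 8 \left(S 3 + S\right) = 8 \left(3 S + S\right) = 8 \cdot 4 S = 32 S$)
$K{\left(s \right)} = \left(11 + s\right) \left(s + s^{2}\right)$
$- K{\left(j{\left(15 \right)} \right)} = - 32 \cdot 15 \left(11 + \left(32 \cdot 15\right)^{2} + 12 \cdot 32 \cdot 15\right) = - 480 \left(11 + 480^{2} + 12 \cdot 480\right) = - 480 \left(11 + 230400 + 5760\right) = - 480 \cdot 236171 = \left(-1\right) 113362080 = -113362080$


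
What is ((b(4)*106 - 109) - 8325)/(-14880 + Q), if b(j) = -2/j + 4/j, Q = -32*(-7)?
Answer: 8381/14656 ≈ 0.57185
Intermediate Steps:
Q = 224
b(j) = 2/j
((b(4)*106 - 109) - 8325)/(-14880 + Q) = (((2/4)*106 - 109) - 8325)/(-14880 + 224) = (((2*(¼))*106 - 109) - 8325)/(-14656) = (((½)*106 - 109) - 8325)*(-1/14656) = ((53 - 109) - 8325)*(-1/14656) = (-56 - 8325)*(-1/14656) = -8381*(-1/14656) = 8381/14656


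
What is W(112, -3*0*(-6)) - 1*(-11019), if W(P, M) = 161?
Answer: 11180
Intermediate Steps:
W(112, -3*0*(-6)) - 1*(-11019) = 161 - 1*(-11019) = 161 + 11019 = 11180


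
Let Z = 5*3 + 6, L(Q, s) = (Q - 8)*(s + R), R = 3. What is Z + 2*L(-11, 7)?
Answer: -359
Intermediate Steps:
L(Q, s) = (-8 + Q)*(3 + s) (L(Q, s) = (Q - 8)*(s + 3) = (-8 + Q)*(3 + s))
Z = 21 (Z = 15 + 6 = 21)
Z + 2*L(-11, 7) = 21 + 2*(-24 - 8*7 + 3*(-11) - 11*7) = 21 + 2*(-24 - 56 - 33 - 77) = 21 + 2*(-190) = 21 - 380 = -359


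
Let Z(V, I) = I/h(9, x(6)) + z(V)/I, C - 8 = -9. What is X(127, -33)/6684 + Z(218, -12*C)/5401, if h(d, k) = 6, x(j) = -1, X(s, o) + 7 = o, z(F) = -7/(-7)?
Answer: -202115/36100284 ≈ -0.0055987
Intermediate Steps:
C = -1 (C = 8 - 9 = -1)
z(F) = 1 (z(F) = -7*(-1/7) = 1)
X(s, o) = -7 + o
Z(V, I) = 1/I + I/6 (Z(V, I) = I/6 + 1/I = 1/I + I/6)
X(127, -33)/6684 + Z(218, -12*C)/5401 = (-7 - 33)/6684 + (1/(-12*(-1)) + (-12*(-1))/6)/5401 = -40*1/6684 + (1/12 + (1/6)*12)*(1/5401) = -10/1671 + (1/12 + 2)*(1/5401) = -10/1671 + (25/12)*(1/5401) = -10/1671 + 25/64812 = -202115/36100284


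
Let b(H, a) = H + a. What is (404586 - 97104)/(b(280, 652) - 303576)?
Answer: -153741/151322 ≈ -1.0160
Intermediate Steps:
(404586 - 97104)/(b(280, 652) - 303576) = (404586 - 97104)/((280 + 652) - 303576) = 307482/(932 - 303576) = 307482/(-302644) = 307482*(-1/302644) = -153741/151322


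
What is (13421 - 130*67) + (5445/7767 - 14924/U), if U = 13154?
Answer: 26736944540/5675951 ≈ 4710.6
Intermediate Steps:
(13421 - 130*67) + (5445/7767 - 14924/U) = (13421 - 130*67) + (5445/7767 - 14924/13154) = (13421 - 8710) + (5445*(1/7767) - 14924*1/13154) = 4711 + (605/863 - 7462/6577) = 4711 - 2460621/5675951 = 26736944540/5675951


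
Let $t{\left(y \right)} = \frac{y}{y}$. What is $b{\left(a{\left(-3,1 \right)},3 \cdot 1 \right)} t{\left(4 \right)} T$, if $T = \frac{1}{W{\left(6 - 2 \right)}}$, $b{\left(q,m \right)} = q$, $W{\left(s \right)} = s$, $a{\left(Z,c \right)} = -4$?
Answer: $-1$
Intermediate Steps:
$t{\left(y \right)} = 1$
$T = \frac{1}{4}$ ($T = \frac{1}{6 - 2} = \frac{1}{4} \approx 0.25$)
$b{\left(a{\left(-3,1 \right)},3 \cdot 1 \right)} t{\left(4 \right)} T = \left(-4\right) 1 \cdot \frac{1}{4} = \left(-4\right) \frac{1}{4} = -1$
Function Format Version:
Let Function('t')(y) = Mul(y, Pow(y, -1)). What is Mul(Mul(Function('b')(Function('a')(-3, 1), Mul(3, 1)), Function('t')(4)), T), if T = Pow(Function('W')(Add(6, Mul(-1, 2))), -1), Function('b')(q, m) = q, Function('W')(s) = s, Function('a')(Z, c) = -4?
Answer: -1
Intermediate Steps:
Function('t')(y) = 1
T = Rational(1, 4) (T = Pow(Add(6, Mul(-1, 2)), -1) = Pow(Add(6, -2), -1) = Pow(4, -1) = Rational(1, 4) ≈ 0.25000)
Mul(Mul(Function('b')(Function('a')(-3, 1), Mul(3, 1)), Function('t')(4)), T) = Mul(Mul(-4, 1), Rational(1, 4)) = Mul(-4, Rational(1, 4)) = -1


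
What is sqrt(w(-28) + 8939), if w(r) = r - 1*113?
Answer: sqrt(8798) ≈ 93.798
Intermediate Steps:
w(r) = -113 + r (w(r) = r - 113 = -113 + r)
sqrt(w(-28) + 8939) = sqrt((-113 - 28) + 8939) = sqrt(-141 + 8939) = sqrt(8798)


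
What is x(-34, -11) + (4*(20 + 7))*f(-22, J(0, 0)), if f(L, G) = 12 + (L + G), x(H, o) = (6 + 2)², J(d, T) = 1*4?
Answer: -584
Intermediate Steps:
J(d, T) = 4
x(H, o) = 64 (x(H, o) = 8² = 64)
f(L, G) = 12 + G + L (f(L, G) = 12 + (G + L) = 12 + G + L)
x(-34, -11) + (4*(20 + 7))*f(-22, J(0, 0)) = 64 + (4*(20 + 7))*(12 + 4 - 22) = 64 + (4*27)*(-6) = 64 + 108*(-6) = 64 - 648 = -584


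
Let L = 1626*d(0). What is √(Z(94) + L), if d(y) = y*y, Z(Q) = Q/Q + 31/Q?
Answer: 5*√470/94 ≈ 1.1532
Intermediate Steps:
Z(Q) = 1 + 31/Q
d(y) = y²
L = 0 (L = 1626*0² = 1626*0 = 0)
√(Z(94) + L) = √((31 + 94)/94 + 0) = √((1/94)*125 + 0) = √(125/94 + 0) = √(125/94) = 5*√470/94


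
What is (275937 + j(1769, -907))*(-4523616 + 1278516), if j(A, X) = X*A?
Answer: 4311264624600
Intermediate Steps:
j(A, X) = A*X
(275937 + j(1769, -907))*(-4523616 + 1278516) = (275937 + 1769*(-907))*(-4523616 + 1278516) = (275937 - 1604483)*(-3245100) = -1328546*(-3245100) = 4311264624600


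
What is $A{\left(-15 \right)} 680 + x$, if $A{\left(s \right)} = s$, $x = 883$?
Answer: $-9317$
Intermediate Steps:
$A{\left(-15 \right)} 680 + x = \left(-15\right) 680 + 883 = -10200 + 883 = -9317$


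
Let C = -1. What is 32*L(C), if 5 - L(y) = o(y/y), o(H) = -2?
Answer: 224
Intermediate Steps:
L(y) = 7 (L(y) = 5 - 1*(-2) = 5 + 2 = 7)
32*L(C) = 32*7 = 224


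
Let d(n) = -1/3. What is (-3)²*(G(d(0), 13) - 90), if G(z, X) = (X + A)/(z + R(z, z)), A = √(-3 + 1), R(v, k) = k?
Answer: -1971/2 - 27*I*√2/2 ≈ -985.5 - 19.092*I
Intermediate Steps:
d(n) = -⅓ (d(n) = -1*⅓ = -⅓)
A = I*√2 (A = √(-2) = I*√2 ≈ 1.4142*I)
G(z, X) = (X + I*√2)/(2*z) (G(z, X) = (X + I*√2)/(z + z) = (X + I*√2)/((2*z)) = (X + I*√2)*(1/(2*z)) = (X + I*√2)/(2*z))
(-3)²*(G(d(0), 13) - 90) = (-3)²*((13 + I*√2)/(2*(-⅓)) - 90) = 9*((½)*(-3)*(13 + I*√2) - 90) = 9*((-39/2 - 3*I*√2/2) - 90) = 9*(-219/2 - 3*I*√2/2) = -1971/2 - 27*I*√2/2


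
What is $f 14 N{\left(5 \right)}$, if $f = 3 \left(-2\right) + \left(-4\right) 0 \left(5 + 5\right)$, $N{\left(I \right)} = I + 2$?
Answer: $-588$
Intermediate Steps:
$N{\left(I \right)} = 2 + I$
$f = -6$ ($f = -6 + 0 \cdot 10 = -6 + 0 = -6$)
$f 14 N{\left(5 \right)} = \left(-6\right) 14 \left(2 + 5\right) = \left(-84\right) 7 = -588$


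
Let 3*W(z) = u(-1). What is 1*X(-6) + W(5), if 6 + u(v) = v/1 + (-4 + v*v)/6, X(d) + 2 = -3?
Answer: -15/2 ≈ -7.5000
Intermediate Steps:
X(d) = -5 (X(d) = -2 - 3 = -5)
u(v) = -20/3 + v + v**2/6 (u(v) = -6 + (v/1 + (-4 + v*v)/6) = -6 + (v*1 + (-4 + v**2)*(1/6)) = -6 + (v + (-2/3 + v**2/6)) = -6 + (-2/3 + v + v**2/6) = -20/3 + v + v**2/6)
W(z) = -5/2 (W(z) = (-20/3 - 1 + (1/6)*(-1)**2)/3 = (-20/3 - 1 + (1/6)*1)/3 = (-20/3 - 1 + 1/6)/3 = (1/3)*(-15/2) = -5/2)
1*X(-6) + W(5) = 1*(-5) - 5/2 = -5 - 5/2 = -15/2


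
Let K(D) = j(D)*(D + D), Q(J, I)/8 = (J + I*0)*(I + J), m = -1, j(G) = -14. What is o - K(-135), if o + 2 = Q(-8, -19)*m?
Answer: -5510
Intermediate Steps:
Q(J, I) = 8*J*(I + J) (Q(J, I) = 8*((J + I*0)*(I + J)) = 8*((J + 0)*(I + J)) = 8*(J*(I + J)) = 8*J*(I + J))
K(D) = -28*D (K(D) = -14*(D + D) = -28*D)
o = -1730 (o = -2 + (8*(-8)*(-19 - 8))*(-1) = -2 + (8*(-8)*(-27))*(-1) = -2 + 1728*(-1) = -2 - 1728 = -1730)
o - K(-135) = -1730 - (-28)*(-135) = -1730 - 1*3780 = -1730 - 3780 = -5510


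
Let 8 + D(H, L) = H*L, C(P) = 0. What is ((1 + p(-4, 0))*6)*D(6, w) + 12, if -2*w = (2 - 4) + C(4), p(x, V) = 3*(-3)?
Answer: 108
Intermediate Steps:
p(x, V) = -9
w = 1 (w = -((2 - 4) + 0)/2 = -(-2 + 0)/2 = -½*(-2) = 1)
D(H, L) = -8 + H*L
((1 + p(-4, 0))*6)*D(6, w) + 12 = ((1 - 9)*6)*(-8 + 6*1) + 12 = (-8*6)*(-8 + 6) + 12 = -48*(-2) + 12 = 96 + 12 = 108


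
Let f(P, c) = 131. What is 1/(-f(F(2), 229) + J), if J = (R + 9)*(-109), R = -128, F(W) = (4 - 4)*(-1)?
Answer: 1/12840 ≈ 7.7882e-5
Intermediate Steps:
F(W) = 0 (F(W) = 0*(-1) = 0)
J = 12971 (J = (-128 + 9)*(-109) = -119*(-109) = 12971)
1/(-f(F(2), 229) + J) = 1/(-1*131 + 12971) = 1/(-131 + 12971) = 1/12840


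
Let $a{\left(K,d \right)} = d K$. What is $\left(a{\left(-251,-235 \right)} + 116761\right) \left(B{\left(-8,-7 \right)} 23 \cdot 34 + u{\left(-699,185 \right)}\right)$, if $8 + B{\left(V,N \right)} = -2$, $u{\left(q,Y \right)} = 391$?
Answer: $-1305617034$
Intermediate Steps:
$a{\left(K,d \right)} = K d$
$B{\left(V,N \right)} = -10$ ($B{\left(V,N \right)} = -8 - 2 = -10$)
$\left(a{\left(-251,-235 \right)} + 116761\right) \left(B{\left(-8,-7 \right)} 23 \cdot 34 + u{\left(-699,185 \right)}\right) = \left(\left(-251\right) \left(-235\right) + 116761\right) \left(\left(-10\right) 23 \cdot 34 + 391\right) = \left(58985 + 116761\right) \left(\left(-230\right) 34 + 391\right) = 175746 \left(-7820 + 391\right) = 175746 \left(-7429\right) = -1305617034$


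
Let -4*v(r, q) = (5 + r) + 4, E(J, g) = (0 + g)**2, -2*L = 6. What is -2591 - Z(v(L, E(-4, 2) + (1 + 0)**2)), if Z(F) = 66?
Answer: -2657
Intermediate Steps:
L = -3 (L = -1/2*6 = -3)
E(J, g) = g**2
v(r, q) = -9/4 - r/4 (v(r, q) = -((5 + r) + 4)/4 = -(9 + r)/4 = -9/4 - r/4)
-2591 - Z(v(L, E(-4, 2) + (1 + 0)**2)) = -2591 - 1*66 = -2591 - 66 = -2657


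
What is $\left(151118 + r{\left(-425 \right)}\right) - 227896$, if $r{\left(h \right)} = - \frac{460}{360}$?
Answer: $- \frac{1382027}{18} \approx -76779.0$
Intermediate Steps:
$r{\left(h \right)} = - \frac{23}{18}$ ($r{\left(h \right)} = \left(-460\right) \frac{1}{360} = - \frac{23}{18}$)
$\left(151118 + r{\left(-425 \right)}\right) - 227896 = \left(151118 - \frac{23}{18}\right) - 227896 = \frac{2720101}{18} - 227896 = - \frac{1382027}{18}$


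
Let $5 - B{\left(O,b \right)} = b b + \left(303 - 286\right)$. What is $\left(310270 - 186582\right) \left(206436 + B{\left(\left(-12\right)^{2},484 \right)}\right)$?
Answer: $-3442484416$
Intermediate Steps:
$B{\left(O,b \right)} = -12 - b^{2}$ ($B{\left(O,b \right)} = 5 - \left(b b + \left(303 - 286\right)\right) = 5 - \left(b^{2} + 17\right) = 5 - \left(17 + b^{2}\right) = -12 - b^{2}$)
$\left(310270 - 186582\right) \left(206436 + B{\left(\left(-12\right)^{2},484 \right)}\right) = \left(310270 - 186582\right) \left(206436 - 234268\right) = 123688 \left(206436 - 234268\right) = 123688 \left(-27832\right) = -3442484416$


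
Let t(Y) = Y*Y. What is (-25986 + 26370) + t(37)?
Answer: 1753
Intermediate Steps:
t(Y) = Y²
(-25986 + 26370) + t(37) = (-25986 + 26370) + 37² = 384 + 1369 = 1753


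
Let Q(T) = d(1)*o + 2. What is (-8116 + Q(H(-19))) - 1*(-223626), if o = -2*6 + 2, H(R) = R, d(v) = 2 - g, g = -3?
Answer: 215462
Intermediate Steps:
d(v) = 5 (d(v) = 2 - 1*(-3) = 2 + 3 = 5)
o = -10 (o = -12 + 2 = -10)
Q(T) = -48 (Q(T) = 5*(-10) + 2 = -50 + 2 = -48)
(-8116 + Q(H(-19))) - 1*(-223626) = (-8116 - 48) - 1*(-223626) = -8164 + 223626 = 215462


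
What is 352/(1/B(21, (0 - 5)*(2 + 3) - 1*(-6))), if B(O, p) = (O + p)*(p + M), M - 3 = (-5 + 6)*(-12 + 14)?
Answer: -9856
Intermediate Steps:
M = 5 (M = 3 + (-5 + 6)*(-12 + 14) = 3 + 1*2 = 3 + 2 = 5)
B(O, p) = (5 + p)*(O + p) (B(O, p) = (O + p)*(p + 5) = (O + p)*(5 + p) = (5 + p)*(O + p))
352/(1/B(21, (0 - 5)*(2 + 3) - 1*(-6))) = 352/(1/(((0 - 5)*(2 + 3) - 1*(-6))² + 5*21 + 5*((0 - 5)*(2 + 3) - 1*(-6)) + 21*((0 - 5)*(2 + 3) - 1*(-6)))) = 352/(1/((-5*5 + 6)² + 105 + 5*(-5*5 + 6) + 21*(-5*5 + 6))) = 352/(1/((-25 + 6)² + 105 + 5*(-25 + 6) + 21*(-25 + 6))) = 352/(1/((-19)² + 105 + 5*(-19) + 21*(-19))) = 352/(1/(361 + 105 - 95 - 399)) = 352/(1/(-28)) = 352/(-1/28) = 352*(-28) = -9856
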